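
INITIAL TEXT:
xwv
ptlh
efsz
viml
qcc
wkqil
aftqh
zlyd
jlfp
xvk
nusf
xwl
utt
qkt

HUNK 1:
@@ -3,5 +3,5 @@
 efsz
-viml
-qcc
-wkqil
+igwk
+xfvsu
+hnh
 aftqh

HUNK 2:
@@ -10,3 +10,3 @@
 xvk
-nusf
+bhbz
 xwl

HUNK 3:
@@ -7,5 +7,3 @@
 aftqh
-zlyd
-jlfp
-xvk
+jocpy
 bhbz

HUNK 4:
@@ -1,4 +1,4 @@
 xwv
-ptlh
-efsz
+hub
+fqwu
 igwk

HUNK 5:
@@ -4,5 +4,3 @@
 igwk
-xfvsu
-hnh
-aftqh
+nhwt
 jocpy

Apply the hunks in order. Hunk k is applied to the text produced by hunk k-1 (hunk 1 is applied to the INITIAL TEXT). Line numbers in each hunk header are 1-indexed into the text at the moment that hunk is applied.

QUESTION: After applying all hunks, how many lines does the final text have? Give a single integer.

Hunk 1: at line 3 remove [viml,qcc,wkqil] add [igwk,xfvsu,hnh] -> 14 lines: xwv ptlh efsz igwk xfvsu hnh aftqh zlyd jlfp xvk nusf xwl utt qkt
Hunk 2: at line 10 remove [nusf] add [bhbz] -> 14 lines: xwv ptlh efsz igwk xfvsu hnh aftqh zlyd jlfp xvk bhbz xwl utt qkt
Hunk 3: at line 7 remove [zlyd,jlfp,xvk] add [jocpy] -> 12 lines: xwv ptlh efsz igwk xfvsu hnh aftqh jocpy bhbz xwl utt qkt
Hunk 4: at line 1 remove [ptlh,efsz] add [hub,fqwu] -> 12 lines: xwv hub fqwu igwk xfvsu hnh aftqh jocpy bhbz xwl utt qkt
Hunk 5: at line 4 remove [xfvsu,hnh,aftqh] add [nhwt] -> 10 lines: xwv hub fqwu igwk nhwt jocpy bhbz xwl utt qkt
Final line count: 10

Answer: 10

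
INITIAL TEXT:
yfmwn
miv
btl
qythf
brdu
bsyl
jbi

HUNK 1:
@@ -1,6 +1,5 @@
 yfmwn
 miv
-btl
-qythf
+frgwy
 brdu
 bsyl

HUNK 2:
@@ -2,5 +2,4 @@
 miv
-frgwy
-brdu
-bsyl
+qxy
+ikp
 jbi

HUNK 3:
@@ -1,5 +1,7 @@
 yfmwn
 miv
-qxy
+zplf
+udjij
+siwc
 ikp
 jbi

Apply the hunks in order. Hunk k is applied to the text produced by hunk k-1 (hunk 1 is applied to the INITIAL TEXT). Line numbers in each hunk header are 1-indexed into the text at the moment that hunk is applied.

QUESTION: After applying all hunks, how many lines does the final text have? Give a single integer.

Answer: 7

Derivation:
Hunk 1: at line 1 remove [btl,qythf] add [frgwy] -> 6 lines: yfmwn miv frgwy brdu bsyl jbi
Hunk 2: at line 2 remove [frgwy,brdu,bsyl] add [qxy,ikp] -> 5 lines: yfmwn miv qxy ikp jbi
Hunk 3: at line 1 remove [qxy] add [zplf,udjij,siwc] -> 7 lines: yfmwn miv zplf udjij siwc ikp jbi
Final line count: 7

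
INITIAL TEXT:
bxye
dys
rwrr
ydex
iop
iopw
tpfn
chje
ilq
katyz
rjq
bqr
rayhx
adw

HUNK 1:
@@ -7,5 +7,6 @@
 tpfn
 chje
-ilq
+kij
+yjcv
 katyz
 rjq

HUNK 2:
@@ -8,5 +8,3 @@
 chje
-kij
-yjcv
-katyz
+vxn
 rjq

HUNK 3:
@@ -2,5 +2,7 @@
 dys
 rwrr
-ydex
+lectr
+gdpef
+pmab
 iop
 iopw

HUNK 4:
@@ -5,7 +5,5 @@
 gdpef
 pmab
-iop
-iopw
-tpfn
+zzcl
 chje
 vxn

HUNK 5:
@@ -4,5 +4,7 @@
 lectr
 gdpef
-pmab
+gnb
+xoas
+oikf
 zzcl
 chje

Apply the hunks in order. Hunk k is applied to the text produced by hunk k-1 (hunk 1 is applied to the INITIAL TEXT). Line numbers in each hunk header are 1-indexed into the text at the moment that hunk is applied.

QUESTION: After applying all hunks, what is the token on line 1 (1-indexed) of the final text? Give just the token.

Answer: bxye

Derivation:
Hunk 1: at line 7 remove [ilq] add [kij,yjcv] -> 15 lines: bxye dys rwrr ydex iop iopw tpfn chje kij yjcv katyz rjq bqr rayhx adw
Hunk 2: at line 8 remove [kij,yjcv,katyz] add [vxn] -> 13 lines: bxye dys rwrr ydex iop iopw tpfn chje vxn rjq bqr rayhx adw
Hunk 3: at line 2 remove [ydex] add [lectr,gdpef,pmab] -> 15 lines: bxye dys rwrr lectr gdpef pmab iop iopw tpfn chje vxn rjq bqr rayhx adw
Hunk 4: at line 5 remove [iop,iopw,tpfn] add [zzcl] -> 13 lines: bxye dys rwrr lectr gdpef pmab zzcl chje vxn rjq bqr rayhx adw
Hunk 5: at line 4 remove [pmab] add [gnb,xoas,oikf] -> 15 lines: bxye dys rwrr lectr gdpef gnb xoas oikf zzcl chje vxn rjq bqr rayhx adw
Final line 1: bxye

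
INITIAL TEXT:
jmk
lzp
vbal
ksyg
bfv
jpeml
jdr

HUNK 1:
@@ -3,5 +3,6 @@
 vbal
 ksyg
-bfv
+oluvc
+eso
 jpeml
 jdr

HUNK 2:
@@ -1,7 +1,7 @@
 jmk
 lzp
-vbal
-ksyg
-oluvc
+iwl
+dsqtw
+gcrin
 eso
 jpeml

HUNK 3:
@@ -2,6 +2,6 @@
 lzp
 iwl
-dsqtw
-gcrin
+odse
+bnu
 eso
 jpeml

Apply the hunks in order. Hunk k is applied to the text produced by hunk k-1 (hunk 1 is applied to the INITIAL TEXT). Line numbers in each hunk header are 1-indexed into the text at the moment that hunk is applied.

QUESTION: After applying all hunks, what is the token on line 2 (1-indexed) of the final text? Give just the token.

Answer: lzp

Derivation:
Hunk 1: at line 3 remove [bfv] add [oluvc,eso] -> 8 lines: jmk lzp vbal ksyg oluvc eso jpeml jdr
Hunk 2: at line 1 remove [vbal,ksyg,oluvc] add [iwl,dsqtw,gcrin] -> 8 lines: jmk lzp iwl dsqtw gcrin eso jpeml jdr
Hunk 3: at line 2 remove [dsqtw,gcrin] add [odse,bnu] -> 8 lines: jmk lzp iwl odse bnu eso jpeml jdr
Final line 2: lzp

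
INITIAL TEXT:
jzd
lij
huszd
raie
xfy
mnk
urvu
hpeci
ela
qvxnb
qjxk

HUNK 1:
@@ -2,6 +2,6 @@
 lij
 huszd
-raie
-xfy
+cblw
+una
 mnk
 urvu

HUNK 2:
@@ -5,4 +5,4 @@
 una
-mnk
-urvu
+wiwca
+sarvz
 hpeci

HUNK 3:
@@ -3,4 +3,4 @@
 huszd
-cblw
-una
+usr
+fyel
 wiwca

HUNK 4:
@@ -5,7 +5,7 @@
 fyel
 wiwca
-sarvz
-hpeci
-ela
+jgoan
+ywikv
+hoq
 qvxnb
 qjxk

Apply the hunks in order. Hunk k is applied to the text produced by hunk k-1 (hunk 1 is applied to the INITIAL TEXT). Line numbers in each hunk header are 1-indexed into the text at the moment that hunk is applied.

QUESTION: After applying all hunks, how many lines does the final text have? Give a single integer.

Answer: 11

Derivation:
Hunk 1: at line 2 remove [raie,xfy] add [cblw,una] -> 11 lines: jzd lij huszd cblw una mnk urvu hpeci ela qvxnb qjxk
Hunk 2: at line 5 remove [mnk,urvu] add [wiwca,sarvz] -> 11 lines: jzd lij huszd cblw una wiwca sarvz hpeci ela qvxnb qjxk
Hunk 3: at line 3 remove [cblw,una] add [usr,fyel] -> 11 lines: jzd lij huszd usr fyel wiwca sarvz hpeci ela qvxnb qjxk
Hunk 4: at line 5 remove [sarvz,hpeci,ela] add [jgoan,ywikv,hoq] -> 11 lines: jzd lij huszd usr fyel wiwca jgoan ywikv hoq qvxnb qjxk
Final line count: 11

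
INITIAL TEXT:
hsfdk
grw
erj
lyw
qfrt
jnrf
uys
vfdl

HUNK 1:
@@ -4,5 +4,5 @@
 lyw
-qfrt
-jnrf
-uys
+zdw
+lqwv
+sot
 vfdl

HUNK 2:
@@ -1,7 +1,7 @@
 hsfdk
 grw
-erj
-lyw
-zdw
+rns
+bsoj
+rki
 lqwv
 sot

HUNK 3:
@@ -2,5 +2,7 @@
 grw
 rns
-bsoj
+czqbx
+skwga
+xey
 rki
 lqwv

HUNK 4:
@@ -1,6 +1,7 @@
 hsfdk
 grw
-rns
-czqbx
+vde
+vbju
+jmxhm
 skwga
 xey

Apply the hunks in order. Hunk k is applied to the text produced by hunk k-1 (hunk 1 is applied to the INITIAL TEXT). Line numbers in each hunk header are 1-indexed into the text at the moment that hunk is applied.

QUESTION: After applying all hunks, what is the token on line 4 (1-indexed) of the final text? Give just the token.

Hunk 1: at line 4 remove [qfrt,jnrf,uys] add [zdw,lqwv,sot] -> 8 lines: hsfdk grw erj lyw zdw lqwv sot vfdl
Hunk 2: at line 1 remove [erj,lyw,zdw] add [rns,bsoj,rki] -> 8 lines: hsfdk grw rns bsoj rki lqwv sot vfdl
Hunk 3: at line 2 remove [bsoj] add [czqbx,skwga,xey] -> 10 lines: hsfdk grw rns czqbx skwga xey rki lqwv sot vfdl
Hunk 4: at line 1 remove [rns,czqbx] add [vde,vbju,jmxhm] -> 11 lines: hsfdk grw vde vbju jmxhm skwga xey rki lqwv sot vfdl
Final line 4: vbju

Answer: vbju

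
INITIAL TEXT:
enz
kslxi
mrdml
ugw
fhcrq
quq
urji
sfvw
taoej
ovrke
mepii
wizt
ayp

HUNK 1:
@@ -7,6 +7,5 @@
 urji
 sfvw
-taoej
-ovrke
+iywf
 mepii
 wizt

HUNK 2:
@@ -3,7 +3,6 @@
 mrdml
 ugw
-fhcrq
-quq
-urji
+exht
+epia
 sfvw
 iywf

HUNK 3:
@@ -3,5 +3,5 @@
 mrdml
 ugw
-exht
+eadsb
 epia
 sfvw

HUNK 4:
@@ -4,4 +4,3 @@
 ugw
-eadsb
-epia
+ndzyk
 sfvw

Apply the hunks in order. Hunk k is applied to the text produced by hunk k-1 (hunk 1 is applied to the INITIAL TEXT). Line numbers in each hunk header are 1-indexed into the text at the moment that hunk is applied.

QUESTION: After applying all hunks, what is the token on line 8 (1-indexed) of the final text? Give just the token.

Hunk 1: at line 7 remove [taoej,ovrke] add [iywf] -> 12 lines: enz kslxi mrdml ugw fhcrq quq urji sfvw iywf mepii wizt ayp
Hunk 2: at line 3 remove [fhcrq,quq,urji] add [exht,epia] -> 11 lines: enz kslxi mrdml ugw exht epia sfvw iywf mepii wizt ayp
Hunk 3: at line 3 remove [exht] add [eadsb] -> 11 lines: enz kslxi mrdml ugw eadsb epia sfvw iywf mepii wizt ayp
Hunk 4: at line 4 remove [eadsb,epia] add [ndzyk] -> 10 lines: enz kslxi mrdml ugw ndzyk sfvw iywf mepii wizt ayp
Final line 8: mepii

Answer: mepii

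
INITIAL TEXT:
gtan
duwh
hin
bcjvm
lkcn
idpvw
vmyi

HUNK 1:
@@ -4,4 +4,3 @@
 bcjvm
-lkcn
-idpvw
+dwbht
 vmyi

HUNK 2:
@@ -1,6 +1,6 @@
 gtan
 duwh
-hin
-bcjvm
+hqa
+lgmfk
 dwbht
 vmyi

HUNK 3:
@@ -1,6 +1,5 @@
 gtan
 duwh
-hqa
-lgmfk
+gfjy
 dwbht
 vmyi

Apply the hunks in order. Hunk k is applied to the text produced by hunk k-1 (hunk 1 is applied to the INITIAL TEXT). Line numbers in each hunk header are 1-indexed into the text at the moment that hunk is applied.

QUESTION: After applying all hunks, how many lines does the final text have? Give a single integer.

Answer: 5

Derivation:
Hunk 1: at line 4 remove [lkcn,idpvw] add [dwbht] -> 6 lines: gtan duwh hin bcjvm dwbht vmyi
Hunk 2: at line 1 remove [hin,bcjvm] add [hqa,lgmfk] -> 6 lines: gtan duwh hqa lgmfk dwbht vmyi
Hunk 3: at line 1 remove [hqa,lgmfk] add [gfjy] -> 5 lines: gtan duwh gfjy dwbht vmyi
Final line count: 5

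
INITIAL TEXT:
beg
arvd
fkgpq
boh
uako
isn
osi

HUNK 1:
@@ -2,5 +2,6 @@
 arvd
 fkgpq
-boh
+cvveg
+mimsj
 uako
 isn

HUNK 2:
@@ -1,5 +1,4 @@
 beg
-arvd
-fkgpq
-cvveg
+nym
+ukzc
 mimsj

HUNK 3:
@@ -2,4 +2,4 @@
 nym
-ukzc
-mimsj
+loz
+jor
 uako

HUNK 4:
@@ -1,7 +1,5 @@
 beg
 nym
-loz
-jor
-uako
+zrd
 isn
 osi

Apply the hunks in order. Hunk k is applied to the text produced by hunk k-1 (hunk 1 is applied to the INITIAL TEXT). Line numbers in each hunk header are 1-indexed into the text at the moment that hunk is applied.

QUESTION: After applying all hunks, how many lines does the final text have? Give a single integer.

Hunk 1: at line 2 remove [boh] add [cvveg,mimsj] -> 8 lines: beg arvd fkgpq cvveg mimsj uako isn osi
Hunk 2: at line 1 remove [arvd,fkgpq,cvveg] add [nym,ukzc] -> 7 lines: beg nym ukzc mimsj uako isn osi
Hunk 3: at line 2 remove [ukzc,mimsj] add [loz,jor] -> 7 lines: beg nym loz jor uako isn osi
Hunk 4: at line 1 remove [loz,jor,uako] add [zrd] -> 5 lines: beg nym zrd isn osi
Final line count: 5

Answer: 5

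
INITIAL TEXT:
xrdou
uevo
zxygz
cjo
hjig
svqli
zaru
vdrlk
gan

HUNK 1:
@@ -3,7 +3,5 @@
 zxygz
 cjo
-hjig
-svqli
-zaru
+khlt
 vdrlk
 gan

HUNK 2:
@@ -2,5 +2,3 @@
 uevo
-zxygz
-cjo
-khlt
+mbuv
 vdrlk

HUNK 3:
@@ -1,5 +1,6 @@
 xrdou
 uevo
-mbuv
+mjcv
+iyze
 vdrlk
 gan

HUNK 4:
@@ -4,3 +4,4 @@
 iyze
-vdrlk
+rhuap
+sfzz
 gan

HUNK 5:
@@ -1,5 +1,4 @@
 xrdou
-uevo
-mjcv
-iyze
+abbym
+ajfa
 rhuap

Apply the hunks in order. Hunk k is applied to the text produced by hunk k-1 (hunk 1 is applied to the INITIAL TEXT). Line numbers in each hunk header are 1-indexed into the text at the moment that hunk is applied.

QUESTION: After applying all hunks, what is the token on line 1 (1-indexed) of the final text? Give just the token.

Answer: xrdou

Derivation:
Hunk 1: at line 3 remove [hjig,svqli,zaru] add [khlt] -> 7 lines: xrdou uevo zxygz cjo khlt vdrlk gan
Hunk 2: at line 2 remove [zxygz,cjo,khlt] add [mbuv] -> 5 lines: xrdou uevo mbuv vdrlk gan
Hunk 3: at line 1 remove [mbuv] add [mjcv,iyze] -> 6 lines: xrdou uevo mjcv iyze vdrlk gan
Hunk 4: at line 4 remove [vdrlk] add [rhuap,sfzz] -> 7 lines: xrdou uevo mjcv iyze rhuap sfzz gan
Hunk 5: at line 1 remove [uevo,mjcv,iyze] add [abbym,ajfa] -> 6 lines: xrdou abbym ajfa rhuap sfzz gan
Final line 1: xrdou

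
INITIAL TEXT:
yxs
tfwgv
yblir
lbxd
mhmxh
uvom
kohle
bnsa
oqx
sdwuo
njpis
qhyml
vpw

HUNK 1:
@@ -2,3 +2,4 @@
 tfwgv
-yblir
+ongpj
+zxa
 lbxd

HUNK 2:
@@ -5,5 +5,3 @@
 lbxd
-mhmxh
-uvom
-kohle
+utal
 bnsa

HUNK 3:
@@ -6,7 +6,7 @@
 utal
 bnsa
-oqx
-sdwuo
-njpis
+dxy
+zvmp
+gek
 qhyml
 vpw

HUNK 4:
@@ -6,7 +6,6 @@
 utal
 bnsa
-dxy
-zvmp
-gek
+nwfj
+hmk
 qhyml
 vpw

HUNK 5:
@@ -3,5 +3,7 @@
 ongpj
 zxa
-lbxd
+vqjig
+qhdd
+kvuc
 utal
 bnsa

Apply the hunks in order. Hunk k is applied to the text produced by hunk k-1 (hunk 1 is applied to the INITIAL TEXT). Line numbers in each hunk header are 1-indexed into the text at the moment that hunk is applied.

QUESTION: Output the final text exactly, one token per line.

Answer: yxs
tfwgv
ongpj
zxa
vqjig
qhdd
kvuc
utal
bnsa
nwfj
hmk
qhyml
vpw

Derivation:
Hunk 1: at line 2 remove [yblir] add [ongpj,zxa] -> 14 lines: yxs tfwgv ongpj zxa lbxd mhmxh uvom kohle bnsa oqx sdwuo njpis qhyml vpw
Hunk 2: at line 5 remove [mhmxh,uvom,kohle] add [utal] -> 12 lines: yxs tfwgv ongpj zxa lbxd utal bnsa oqx sdwuo njpis qhyml vpw
Hunk 3: at line 6 remove [oqx,sdwuo,njpis] add [dxy,zvmp,gek] -> 12 lines: yxs tfwgv ongpj zxa lbxd utal bnsa dxy zvmp gek qhyml vpw
Hunk 4: at line 6 remove [dxy,zvmp,gek] add [nwfj,hmk] -> 11 lines: yxs tfwgv ongpj zxa lbxd utal bnsa nwfj hmk qhyml vpw
Hunk 5: at line 3 remove [lbxd] add [vqjig,qhdd,kvuc] -> 13 lines: yxs tfwgv ongpj zxa vqjig qhdd kvuc utal bnsa nwfj hmk qhyml vpw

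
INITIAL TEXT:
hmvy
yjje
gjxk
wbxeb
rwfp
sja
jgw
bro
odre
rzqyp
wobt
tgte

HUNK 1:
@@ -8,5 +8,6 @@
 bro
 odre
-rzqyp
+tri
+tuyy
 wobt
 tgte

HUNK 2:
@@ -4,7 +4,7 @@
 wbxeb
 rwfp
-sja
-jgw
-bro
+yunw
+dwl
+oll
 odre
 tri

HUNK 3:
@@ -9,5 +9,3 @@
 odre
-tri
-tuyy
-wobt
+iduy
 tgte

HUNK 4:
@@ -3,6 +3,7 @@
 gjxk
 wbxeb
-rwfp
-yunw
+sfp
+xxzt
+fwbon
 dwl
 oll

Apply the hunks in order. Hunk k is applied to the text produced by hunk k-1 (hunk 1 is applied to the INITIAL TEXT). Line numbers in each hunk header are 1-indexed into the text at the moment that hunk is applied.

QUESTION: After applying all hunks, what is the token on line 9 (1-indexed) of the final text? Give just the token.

Answer: oll

Derivation:
Hunk 1: at line 8 remove [rzqyp] add [tri,tuyy] -> 13 lines: hmvy yjje gjxk wbxeb rwfp sja jgw bro odre tri tuyy wobt tgte
Hunk 2: at line 4 remove [sja,jgw,bro] add [yunw,dwl,oll] -> 13 lines: hmvy yjje gjxk wbxeb rwfp yunw dwl oll odre tri tuyy wobt tgte
Hunk 3: at line 9 remove [tri,tuyy,wobt] add [iduy] -> 11 lines: hmvy yjje gjxk wbxeb rwfp yunw dwl oll odre iduy tgte
Hunk 4: at line 3 remove [rwfp,yunw] add [sfp,xxzt,fwbon] -> 12 lines: hmvy yjje gjxk wbxeb sfp xxzt fwbon dwl oll odre iduy tgte
Final line 9: oll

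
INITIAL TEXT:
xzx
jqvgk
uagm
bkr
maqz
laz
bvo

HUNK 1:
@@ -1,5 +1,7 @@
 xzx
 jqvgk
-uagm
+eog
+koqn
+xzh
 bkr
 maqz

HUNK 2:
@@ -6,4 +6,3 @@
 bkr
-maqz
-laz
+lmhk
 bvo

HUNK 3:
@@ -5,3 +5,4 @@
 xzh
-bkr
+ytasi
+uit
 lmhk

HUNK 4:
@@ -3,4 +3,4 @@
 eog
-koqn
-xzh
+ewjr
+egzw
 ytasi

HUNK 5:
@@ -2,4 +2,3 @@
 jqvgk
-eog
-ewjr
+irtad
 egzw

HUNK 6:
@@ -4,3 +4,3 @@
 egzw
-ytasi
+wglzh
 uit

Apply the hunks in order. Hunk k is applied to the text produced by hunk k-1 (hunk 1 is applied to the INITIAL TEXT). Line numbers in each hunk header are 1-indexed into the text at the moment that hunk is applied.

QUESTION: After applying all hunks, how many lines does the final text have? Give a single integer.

Answer: 8

Derivation:
Hunk 1: at line 1 remove [uagm] add [eog,koqn,xzh] -> 9 lines: xzx jqvgk eog koqn xzh bkr maqz laz bvo
Hunk 2: at line 6 remove [maqz,laz] add [lmhk] -> 8 lines: xzx jqvgk eog koqn xzh bkr lmhk bvo
Hunk 3: at line 5 remove [bkr] add [ytasi,uit] -> 9 lines: xzx jqvgk eog koqn xzh ytasi uit lmhk bvo
Hunk 4: at line 3 remove [koqn,xzh] add [ewjr,egzw] -> 9 lines: xzx jqvgk eog ewjr egzw ytasi uit lmhk bvo
Hunk 5: at line 2 remove [eog,ewjr] add [irtad] -> 8 lines: xzx jqvgk irtad egzw ytasi uit lmhk bvo
Hunk 6: at line 4 remove [ytasi] add [wglzh] -> 8 lines: xzx jqvgk irtad egzw wglzh uit lmhk bvo
Final line count: 8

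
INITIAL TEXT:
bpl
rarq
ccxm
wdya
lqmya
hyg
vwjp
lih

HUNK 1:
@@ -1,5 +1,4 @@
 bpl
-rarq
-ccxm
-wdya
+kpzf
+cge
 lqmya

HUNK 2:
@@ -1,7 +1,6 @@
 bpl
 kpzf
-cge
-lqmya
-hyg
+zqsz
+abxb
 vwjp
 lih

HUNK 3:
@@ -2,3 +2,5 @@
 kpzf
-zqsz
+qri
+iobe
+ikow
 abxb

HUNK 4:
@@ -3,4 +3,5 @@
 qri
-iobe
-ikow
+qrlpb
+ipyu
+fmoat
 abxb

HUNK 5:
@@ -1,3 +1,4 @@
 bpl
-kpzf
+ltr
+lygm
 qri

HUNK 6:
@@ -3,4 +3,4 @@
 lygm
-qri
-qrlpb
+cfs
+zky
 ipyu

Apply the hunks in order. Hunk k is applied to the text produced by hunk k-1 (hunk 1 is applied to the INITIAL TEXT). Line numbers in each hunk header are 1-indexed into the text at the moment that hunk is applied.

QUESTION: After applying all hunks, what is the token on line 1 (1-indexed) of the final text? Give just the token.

Hunk 1: at line 1 remove [rarq,ccxm,wdya] add [kpzf,cge] -> 7 lines: bpl kpzf cge lqmya hyg vwjp lih
Hunk 2: at line 1 remove [cge,lqmya,hyg] add [zqsz,abxb] -> 6 lines: bpl kpzf zqsz abxb vwjp lih
Hunk 3: at line 2 remove [zqsz] add [qri,iobe,ikow] -> 8 lines: bpl kpzf qri iobe ikow abxb vwjp lih
Hunk 4: at line 3 remove [iobe,ikow] add [qrlpb,ipyu,fmoat] -> 9 lines: bpl kpzf qri qrlpb ipyu fmoat abxb vwjp lih
Hunk 5: at line 1 remove [kpzf] add [ltr,lygm] -> 10 lines: bpl ltr lygm qri qrlpb ipyu fmoat abxb vwjp lih
Hunk 6: at line 3 remove [qri,qrlpb] add [cfs,zky] -> 10 lines: bpl ltr lygm cfs zky ipyu fmoat abxb vwjp lih
Final line 1: bpl

Answer: bpl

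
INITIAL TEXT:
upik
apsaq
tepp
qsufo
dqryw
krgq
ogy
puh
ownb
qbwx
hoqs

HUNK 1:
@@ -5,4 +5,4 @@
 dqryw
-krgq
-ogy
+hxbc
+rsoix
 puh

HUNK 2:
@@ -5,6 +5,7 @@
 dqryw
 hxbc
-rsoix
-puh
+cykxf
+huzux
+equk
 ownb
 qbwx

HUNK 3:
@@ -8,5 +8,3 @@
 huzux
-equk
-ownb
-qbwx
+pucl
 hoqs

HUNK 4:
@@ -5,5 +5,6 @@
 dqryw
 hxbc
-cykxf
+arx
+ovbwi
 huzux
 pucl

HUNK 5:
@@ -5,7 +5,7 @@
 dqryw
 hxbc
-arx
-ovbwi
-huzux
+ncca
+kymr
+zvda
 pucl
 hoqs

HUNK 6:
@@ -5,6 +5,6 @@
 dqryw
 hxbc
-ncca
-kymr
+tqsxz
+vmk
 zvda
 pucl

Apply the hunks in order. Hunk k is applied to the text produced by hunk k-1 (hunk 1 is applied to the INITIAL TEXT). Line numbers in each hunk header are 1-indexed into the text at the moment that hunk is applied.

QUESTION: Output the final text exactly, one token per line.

Hunk 1: at line 5 remove [krgq,ogy] add [hxbc,rsoix] -> 11 lines: upik apsaq tepp qsufo dqryw hxbc rsoix puh ownb qbwx hoqs
Hunk 2: at line 5 remove [rsoix,puh] add [cykxf,huzux,equk] -> 12 lines: upik apsaq tepp qsufo dqryw hxbc cykxf huzux equk ownb qbwx hoqs
Hunk 3: at line 8 remove [equk,ownb,qbwx] add [pucl] -> 10 lines: upik apsaq tepp qsufo dqryw hxbc cykxf huzux pucl hoqs
Hunk 4: at line 5 remove [cykxf] add [arx,ovbwi] -> 11 lines: upik apsaq tepp qsufo dqryw hxbc arx ovbwi huzux pucl hoqs
Hunk 5: at line 5 remove [arx,ovbwi,huzux] add [ncca,kymr,zvda] -> 11 lines: upik apsaq tepp qsufo dqryw hxbc ncca kymr zvda pucl hoqs
Hunk 6: at line 5 remove [ncca,kymr] add [tqsxz,vmk] -> 11 lines: upik apsaq tepp qsufo dqryw hxbc tqsxz vmk zvda pucl hoqs

Answer: upik
apsaq
tepp
qsufo
dqryw
hxbc
tqsxz
vmk
zvda
pucl
hoqs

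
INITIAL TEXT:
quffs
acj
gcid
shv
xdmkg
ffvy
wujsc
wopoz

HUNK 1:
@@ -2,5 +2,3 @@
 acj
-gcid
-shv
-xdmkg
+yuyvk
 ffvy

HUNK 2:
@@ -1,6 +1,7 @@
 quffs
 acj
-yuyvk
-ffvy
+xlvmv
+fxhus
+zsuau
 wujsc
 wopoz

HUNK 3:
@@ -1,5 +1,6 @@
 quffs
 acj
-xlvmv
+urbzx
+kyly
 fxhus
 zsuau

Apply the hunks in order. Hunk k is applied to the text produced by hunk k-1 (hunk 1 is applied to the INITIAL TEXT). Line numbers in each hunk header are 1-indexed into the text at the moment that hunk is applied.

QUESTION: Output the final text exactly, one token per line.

Hunk 1: at line 2 remove [gcid,shv,xdmkg] add [yuyvk] -> 6 lines: quffs acj yuyvk ffvy wujsc wopoz
Hunk 2: at line 1 remove [yuyvk,ffvy] add [xlvmv,fxhus,zsuau] -> 7 lines: quffs acj xlvmv fxhus zsuau wujsc wopoz
Hunk 3: at line 1 remove [xlvmv] add [urbzx,kyly] -> 8 lines: quffs acj urbzx kyly fxhus zsuau wujsc wopoz

Answer: quffs
acj
urbzx
kyly
fxhus
zsuau
wujsc
wopoz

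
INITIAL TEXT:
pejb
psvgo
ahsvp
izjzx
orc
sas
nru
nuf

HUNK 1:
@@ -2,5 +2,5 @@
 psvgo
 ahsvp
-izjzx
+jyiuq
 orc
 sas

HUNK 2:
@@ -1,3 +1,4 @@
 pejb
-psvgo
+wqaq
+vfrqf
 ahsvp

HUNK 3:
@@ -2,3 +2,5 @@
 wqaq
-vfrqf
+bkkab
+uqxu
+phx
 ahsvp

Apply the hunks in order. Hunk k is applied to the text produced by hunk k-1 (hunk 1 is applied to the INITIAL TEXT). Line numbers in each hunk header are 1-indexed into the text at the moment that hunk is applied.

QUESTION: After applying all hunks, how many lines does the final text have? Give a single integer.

Hunk 1: at line 2 remove [izjzx] add [jyiuq] -> 8 lines: pejb psvgo ahsvp jyiuq orc sas nru nuf
Hunk 2: at line 1 remove [psvgo] add [wqaq,vfrqf] -> 9 lines: pejb wqaq vfrqf ahsvp jyiuq orc sas nru nuf
Hunk 3: at line 2 remove [vfrqf] add [bkkab,uqxu,phx] -> 11 lines: pejb wqaq bkkab uqxu phx ahsvp jyiuq orc sas nru nuf
Final line count: 11

Answer: 11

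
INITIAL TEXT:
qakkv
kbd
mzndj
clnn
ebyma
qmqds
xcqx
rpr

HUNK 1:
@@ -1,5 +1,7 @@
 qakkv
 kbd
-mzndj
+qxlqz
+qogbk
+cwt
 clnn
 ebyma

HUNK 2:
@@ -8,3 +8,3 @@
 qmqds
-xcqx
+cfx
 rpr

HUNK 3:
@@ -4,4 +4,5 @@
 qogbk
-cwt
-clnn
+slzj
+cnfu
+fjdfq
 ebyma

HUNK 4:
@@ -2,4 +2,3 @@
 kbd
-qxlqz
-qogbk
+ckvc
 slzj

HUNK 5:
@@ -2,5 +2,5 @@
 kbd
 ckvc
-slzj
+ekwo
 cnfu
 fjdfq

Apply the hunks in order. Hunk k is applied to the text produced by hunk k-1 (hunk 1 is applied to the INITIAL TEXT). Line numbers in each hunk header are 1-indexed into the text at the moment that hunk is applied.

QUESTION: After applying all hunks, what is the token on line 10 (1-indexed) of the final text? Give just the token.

Answer: rpr

Derivation:
Hunk 1: at line 1 remove [mzndj] add [qxlqz,qogbk,cwt] -> 10 lines: qakkv kbd qxlqz qogbk cwt clnn ebyma qmqds xcqx rpr
Hunk 2: at line 8 remove [xcqx] add [cfx] -> 10 lines: qakkv kbd qxlqz qogbk cwt clnn ebyma qmqds cfx rpr
Hunk 3: at line 4 remove [cwt,clnn] add [slzj,cnfu,fjdfq] -> 11 lines: qakkv kbd qxlqz qogbk slzj cnfu fjdfq ebyma qmqds cfx rpr
Hunk 4: at line 2 remove [qxlqz,qogbk] add [ckvc] -> 10 lines: qakkv kbd ckvc slzj cnfu fjdfq ebyma qmqds cfx rpr
Hunk 5: at line 2 remove [slzj] add [ekwo] -> 10 lines: qakkv kbd ckvc ekwo cnfu fjdfq ebyma qmqds cfx rpr
Final line 10: rpr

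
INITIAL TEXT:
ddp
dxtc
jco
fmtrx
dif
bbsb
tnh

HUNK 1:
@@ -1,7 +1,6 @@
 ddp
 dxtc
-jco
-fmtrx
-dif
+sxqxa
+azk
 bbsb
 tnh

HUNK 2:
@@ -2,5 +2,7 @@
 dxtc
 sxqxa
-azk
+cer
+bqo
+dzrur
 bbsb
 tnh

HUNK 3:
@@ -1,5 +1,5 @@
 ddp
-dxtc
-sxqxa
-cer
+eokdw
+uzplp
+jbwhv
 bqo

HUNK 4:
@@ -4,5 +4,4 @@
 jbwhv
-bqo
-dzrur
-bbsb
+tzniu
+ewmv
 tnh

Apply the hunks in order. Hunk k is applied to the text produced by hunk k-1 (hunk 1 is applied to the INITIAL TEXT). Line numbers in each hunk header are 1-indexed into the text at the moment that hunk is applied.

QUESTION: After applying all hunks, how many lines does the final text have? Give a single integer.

Hunk 1: at line 1 remove [jco,fmtrx,dif] add [sxqxa,azk] -> 6 lines: ddp dxtc sxqxa azk bbsb tnh
Hunk 2: at line 2 remove [azk] add [cer,bqo,dzrur] -> 8 lines: ddp dxtc sxqxa cer bqo dzrur bbsb tnh
Hunk 3: at line 1 remove [dxtc,sxqxa,cer] add [eokdw,uzplp,jbwhv] -> 8 lines: ddp eokdw uzplp jbwhv bqo dzrur bbsb tnh
Hunk 4: at line 4 remove [bqo,dzrur,bbsb] add [tzniu,ewmv] -> 7 lines: ddp eokdw uzplp jbwhv tzniu ewmv tnh
Final line count: 7

Answer: 7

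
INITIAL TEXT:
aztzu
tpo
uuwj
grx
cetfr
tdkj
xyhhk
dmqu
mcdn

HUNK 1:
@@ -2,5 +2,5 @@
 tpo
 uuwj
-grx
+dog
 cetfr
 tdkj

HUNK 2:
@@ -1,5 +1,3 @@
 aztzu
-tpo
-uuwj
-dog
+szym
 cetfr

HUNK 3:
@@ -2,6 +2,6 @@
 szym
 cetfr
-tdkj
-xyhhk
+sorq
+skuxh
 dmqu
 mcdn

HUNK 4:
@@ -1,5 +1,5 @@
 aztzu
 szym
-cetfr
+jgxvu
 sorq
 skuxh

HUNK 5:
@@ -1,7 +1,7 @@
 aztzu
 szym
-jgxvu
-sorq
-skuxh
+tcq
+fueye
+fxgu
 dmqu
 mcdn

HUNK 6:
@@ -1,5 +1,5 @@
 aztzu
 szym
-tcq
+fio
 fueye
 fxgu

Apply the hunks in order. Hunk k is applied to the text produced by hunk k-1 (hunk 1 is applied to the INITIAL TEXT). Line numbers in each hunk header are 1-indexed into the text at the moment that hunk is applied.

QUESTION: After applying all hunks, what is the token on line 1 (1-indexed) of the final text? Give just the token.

Hunk 1: at line 2 remove [grx] add [dog] -> 9 lines: aztzu tpo uuwj dog cetfr tdkj xyhhk dmqu mcdn
Hunk 2: at line 1 remove [tpo,uuwj,dog] add [szym] -> 7 lines: aztzu szym cetfr tdkj xyhhk dmqu mcdn
Hunk 3: at line 2 remove [tdkj,xyhhk] add [sorq,skuxh] -> 7 lines: aztzu szym cetfr sorq skuxh dmqu mcdn
Hunk 4: at line 1 remove [cetfr] add [jgxvu] -> 7 lines: aztzu szym jgxvu sorq skuxh dmqu mcdn
Hunk 5: at line 1 remove [jgxvu,sorq,skuxh] add [tcq,fueye,fxgu] -> 7 lines: aztzu szym tcq fueye fxgu dmqu mcdn
Hunk 6: at line 1 remove [tcq] add [fio] -> 7 lines: aztzu szym fio fueye fxgu dmqu mcdn
Final line 1: aztzu

Answer: aztzu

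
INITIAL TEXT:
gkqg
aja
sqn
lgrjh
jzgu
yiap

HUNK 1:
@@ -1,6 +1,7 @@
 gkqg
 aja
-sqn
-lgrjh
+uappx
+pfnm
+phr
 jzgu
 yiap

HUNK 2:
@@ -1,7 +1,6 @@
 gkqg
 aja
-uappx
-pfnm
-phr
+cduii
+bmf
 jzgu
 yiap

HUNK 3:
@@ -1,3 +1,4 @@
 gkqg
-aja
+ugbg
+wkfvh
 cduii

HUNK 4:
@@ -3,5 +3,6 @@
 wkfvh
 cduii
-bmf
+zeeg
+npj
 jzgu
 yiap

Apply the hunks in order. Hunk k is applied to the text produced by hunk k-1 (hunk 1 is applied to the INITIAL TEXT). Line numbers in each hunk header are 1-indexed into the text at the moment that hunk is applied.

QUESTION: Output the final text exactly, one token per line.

Answer: gkqg
ugbg
wkfvh
cduii
zeeg
npj
jzgu
yiap

Derivation:
Hunk 1: at line 1 remove [sqn,lgrjh] add [uappx,pfnm,phr] -> 7 lines: gkqg aja uappx pfnm phr jzgu yiap
Hunk 2: at line 1 remove [uappx,pfnm,phr] add [cduii,bmf] -> 6 lines: gkqg aja cduii bmf jzgu yiap
Hunk 3: at line 1 remove [aja] add [ugbg,wkfvh] -> 7 lines: gkqg ugbg wkfvh cduii bmf jzgu yiap
Hunk 4: at line 3 remove [bmf] add [zeeg,npj] -> 8 lines: gkqg ugbg wkfvh cduii zeeg npj jzgu yiap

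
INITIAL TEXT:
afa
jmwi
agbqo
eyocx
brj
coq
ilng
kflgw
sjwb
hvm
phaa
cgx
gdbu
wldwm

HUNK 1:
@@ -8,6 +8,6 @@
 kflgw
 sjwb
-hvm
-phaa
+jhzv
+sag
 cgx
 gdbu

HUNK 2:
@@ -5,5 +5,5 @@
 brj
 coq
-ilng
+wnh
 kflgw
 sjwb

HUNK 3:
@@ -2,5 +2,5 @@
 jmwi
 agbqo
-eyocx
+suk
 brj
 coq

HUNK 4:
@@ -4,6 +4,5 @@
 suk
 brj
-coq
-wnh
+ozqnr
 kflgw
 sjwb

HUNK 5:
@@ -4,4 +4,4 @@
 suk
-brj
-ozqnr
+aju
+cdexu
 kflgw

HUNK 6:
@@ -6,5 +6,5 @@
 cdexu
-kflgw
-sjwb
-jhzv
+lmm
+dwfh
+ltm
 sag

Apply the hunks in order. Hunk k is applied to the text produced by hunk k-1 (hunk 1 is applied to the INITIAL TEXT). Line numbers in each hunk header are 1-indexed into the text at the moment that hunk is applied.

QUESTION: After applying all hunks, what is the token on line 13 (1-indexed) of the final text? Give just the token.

Hunk 1: at line 8 remove [hvm,phaa] add [jhzv,sag] -> 14 lines: afa jmwi agbqo eyocx brj coq ilng kflgw sjwb jhzv sag cgx gdbu wldwm
Hunk 2: at line 5 remove [ilng] add [wnh] -> 14 lines: afa jmwi agbqo eyocx brj coq wnh kflgw sjwb jhzv sag cgx gdbu wldwm
Hunk 3: at line 2 remove [eyocx] add [suk] -> 14 lines: afa jmwi agbqo suk brj coq wnh kflgw sjwb jhzv sag cgx gdbu wldwm
Hunk 4: at line 4 remove [coq,wnh] add [ozqnr] -> 13 lines: afa jmwi agbqo suk brj ozqnr kflgw sjwb jhzv sag cgx gdbu wldwm
Hunk 5: at line 4 remove [brj,ozqnr] add [aju,cdexu] -> 13 lines: afa jmwi agbqo suk aju cdexu kflgw sjwb jhzv sag cgx gdbu wldwm
Hunk 6: at line 6 remove [kflgw,sjwb,jhzv] add [lmm,dwfh,ltm] -> 13 lines: afa jmwi agbqo suk aju cdexu lmm dwfh ltm sag cgx gdbu wldwm
Final line 13: wldwm

Answer: wldwm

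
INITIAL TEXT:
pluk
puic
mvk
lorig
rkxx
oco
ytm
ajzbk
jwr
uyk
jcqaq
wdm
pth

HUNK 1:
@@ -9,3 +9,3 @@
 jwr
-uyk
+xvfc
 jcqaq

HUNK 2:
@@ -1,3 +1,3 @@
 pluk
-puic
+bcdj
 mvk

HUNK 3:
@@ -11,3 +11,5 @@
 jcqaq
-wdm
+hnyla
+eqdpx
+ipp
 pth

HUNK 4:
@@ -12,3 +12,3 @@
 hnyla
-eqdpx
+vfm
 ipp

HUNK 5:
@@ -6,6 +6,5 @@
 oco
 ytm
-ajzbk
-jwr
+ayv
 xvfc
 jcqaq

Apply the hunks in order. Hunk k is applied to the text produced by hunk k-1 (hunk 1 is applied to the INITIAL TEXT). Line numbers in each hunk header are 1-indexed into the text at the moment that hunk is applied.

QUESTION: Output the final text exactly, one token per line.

Answer: pluk
bcdj
mvk
lorig
rkxx
oco
ytm
ayv
xvfc
jcqaq
hnyla
vfm
ipp
pth

Derivation:
Hunk 1: at line 9 remove [uyk] add [xvfc] -> 13 lines: pluk puic mvk lorig rkxx oco ytm ajzbk jwr xvfc jcqaq wdm pth
Hunk 2: at line 1 remove [puic] add [bcdj] -> 13 lines: pluk bcdj mvk lorig rkxx oco ytm ajzbk jwr xvfc jcqaq wdm pth
Hunk 3: at line 11 remove [wdm] add [hnyla,eqdpx,ipp] -> 15 lines: pluk bcdj mvk lorig rkxx oco ytm ajzbk jwr xvfc jcqaq hnyla eqdpx ipp pth
Hunk 4: at line 12 remove [eqdpx] add [vfm] -> 15 lines: pluk bcdj mvk lorig rkxx oco ytm ajzbk jwr xvfc jcqaq hnyla vfm ipp pth
Hunk 5: at line 6 remove [ajzbk,jwr] add [ayv] -> 14 lines: pluk bcdj mvk lorig rkxx oco ytm ayv xvfc jcqaq hnyla vfm ipp pth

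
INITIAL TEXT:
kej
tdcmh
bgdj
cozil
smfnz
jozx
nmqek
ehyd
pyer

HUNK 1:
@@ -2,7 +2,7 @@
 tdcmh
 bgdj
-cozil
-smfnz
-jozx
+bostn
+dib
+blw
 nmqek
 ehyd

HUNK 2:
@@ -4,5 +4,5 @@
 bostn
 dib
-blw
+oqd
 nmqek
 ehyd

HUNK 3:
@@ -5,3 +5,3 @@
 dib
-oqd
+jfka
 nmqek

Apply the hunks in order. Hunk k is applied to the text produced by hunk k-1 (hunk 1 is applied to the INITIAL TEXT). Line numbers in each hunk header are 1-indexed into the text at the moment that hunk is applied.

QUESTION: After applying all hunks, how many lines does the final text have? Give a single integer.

Hunk 1: at line 2 remove [cozil,smfnz,jozx] add [bostn,dib,blw] -> 9 lines: kej tdcmh bgdj bostn dib blw nmqek ehyd pyer
Hunk 2: at line 4 remove [blw] add [oqd] -> 9 lines: kej tdcmh bgdj bostn dib oqd nmqek ehyd pyer
Hunk 3: at line 5 remove [oqd] add [jfka] -> 9 lines: kej tdcmh bgdj bostn dib jfka nmqek ehyd pyer
Final line count: 9

Answer: 9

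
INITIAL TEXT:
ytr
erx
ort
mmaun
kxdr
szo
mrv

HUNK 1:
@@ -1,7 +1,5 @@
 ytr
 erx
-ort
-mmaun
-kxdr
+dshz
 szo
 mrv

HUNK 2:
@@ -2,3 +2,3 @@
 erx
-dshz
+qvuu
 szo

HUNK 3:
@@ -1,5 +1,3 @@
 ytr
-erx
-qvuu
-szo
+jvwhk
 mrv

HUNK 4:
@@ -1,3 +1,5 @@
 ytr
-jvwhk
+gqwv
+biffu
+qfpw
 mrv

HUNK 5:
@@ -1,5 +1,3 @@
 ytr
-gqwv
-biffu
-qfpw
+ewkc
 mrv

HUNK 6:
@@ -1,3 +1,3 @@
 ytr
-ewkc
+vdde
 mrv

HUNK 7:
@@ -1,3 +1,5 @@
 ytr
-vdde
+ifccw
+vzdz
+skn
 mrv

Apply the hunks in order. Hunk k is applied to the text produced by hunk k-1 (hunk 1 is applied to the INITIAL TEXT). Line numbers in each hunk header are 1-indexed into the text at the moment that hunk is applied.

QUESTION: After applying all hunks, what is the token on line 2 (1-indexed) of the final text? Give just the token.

Answer: ifccw

Derivation:
Hunk 1: at line 1 remove [ort,mmaun,kxdr] add [dshz] -> 5 lines: ytr erx dshz szo mrv
Hunk 2: at line 2 remove [dshz] add [qvuu] -> 5 lines: ytr erx qvuu szo mrv
Hunk 3: at line 1 remove [erx,qvuu,szo] add [jvwhk] -> 3 lines: ytr jvwhk mrv
Hunk 4: at line 1 remove [jvwhk] add [gqwv,biffu,qfpw] -> 5 lines: ytr gqwv biffu qfpw mrv
Hunk 5: at line 1 remove [gqwv,biffu,qfpw] add [ewkc] -> 3 lines: ytr ewkc mrv
Hunk 6: at line 1 remove [ewkc] add [vdde] -> 3 lines: ytr vdde mrv
Hunk 7: at line 1 remove [vdde] add [ifccw,vzdz,skn] -> 5 lines: ytr ifccw vzdz skn mrv
Final line 2: ifccw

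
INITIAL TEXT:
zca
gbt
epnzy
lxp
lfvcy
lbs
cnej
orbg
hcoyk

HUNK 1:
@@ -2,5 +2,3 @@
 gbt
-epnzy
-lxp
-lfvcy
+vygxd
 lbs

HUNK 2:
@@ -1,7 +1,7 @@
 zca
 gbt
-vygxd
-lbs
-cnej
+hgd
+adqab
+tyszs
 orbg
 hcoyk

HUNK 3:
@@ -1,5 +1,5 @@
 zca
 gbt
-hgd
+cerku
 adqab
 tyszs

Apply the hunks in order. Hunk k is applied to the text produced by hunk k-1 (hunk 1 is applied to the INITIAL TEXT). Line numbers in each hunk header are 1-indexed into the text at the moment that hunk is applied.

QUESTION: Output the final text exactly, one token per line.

Hunk 1: at line 2 remove [epnzy,lxp,lfvcy] add [vygxd] -> 7 lines: zca gbt vygxd lbs cnej orbg hcoyk
Hunk 2: at line 1 remove [vygxd,lbs,cnej] add [hgd,adqab,tyszs] -> 7 lines: zca gbt hgd adqab tyszs orbg hcoyk
Hunk 3: at line 1 remove [hgd] add [cerku] -> 7 lines: zca gbt cerku adqab tyszs orbg hcoyk

Answer: zca
gbt
cerku
adqab
tyszs
orbg
hcoyk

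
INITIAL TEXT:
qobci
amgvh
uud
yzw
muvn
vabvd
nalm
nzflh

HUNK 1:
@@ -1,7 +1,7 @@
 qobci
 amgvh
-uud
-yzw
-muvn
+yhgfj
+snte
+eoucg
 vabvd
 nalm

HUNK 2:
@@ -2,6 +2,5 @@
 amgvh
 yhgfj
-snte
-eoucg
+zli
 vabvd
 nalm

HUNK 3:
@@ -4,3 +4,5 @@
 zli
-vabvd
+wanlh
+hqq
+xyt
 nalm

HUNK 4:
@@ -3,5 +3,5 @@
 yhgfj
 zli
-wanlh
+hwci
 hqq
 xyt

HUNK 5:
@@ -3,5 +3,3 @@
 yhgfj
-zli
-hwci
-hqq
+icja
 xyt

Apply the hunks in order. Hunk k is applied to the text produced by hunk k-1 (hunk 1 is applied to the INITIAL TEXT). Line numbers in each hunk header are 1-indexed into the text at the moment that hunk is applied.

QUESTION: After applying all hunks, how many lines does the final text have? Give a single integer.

Hunk 1: at line 1 remove [uud,yzw,muvn] add [yhgfj,snte,eoucg] -> 8 lines: qobci amgvh yhgfj snte eoucg vabvd nalm nzflh
Hunk 2: at line 2 remove [snte,eoucg] add [zli] -> 7 lines: qobci amgvh yhgfj zli vabvd nalm nzflh
Hunk 3: at line 4 remove [vabvd] add [wanlh,hqq,xyt] -> 9 lines: qobci amgvh yhgfj zli wanlh hqq xyt nalm nzflh
Hunk 4: at line 3 remove [wanlh] add [hwci] -> 9 lines: qobci amgvh yhgfj zli hwci hqq xyt nalm nzflh
Hunk 5: at line 3 remove [zli,hwci,hqq] add [icja] -> 7 lines: qobci amgvh yhgfj icja xyt nalm nzflh
Final line count: 7

Answer: 7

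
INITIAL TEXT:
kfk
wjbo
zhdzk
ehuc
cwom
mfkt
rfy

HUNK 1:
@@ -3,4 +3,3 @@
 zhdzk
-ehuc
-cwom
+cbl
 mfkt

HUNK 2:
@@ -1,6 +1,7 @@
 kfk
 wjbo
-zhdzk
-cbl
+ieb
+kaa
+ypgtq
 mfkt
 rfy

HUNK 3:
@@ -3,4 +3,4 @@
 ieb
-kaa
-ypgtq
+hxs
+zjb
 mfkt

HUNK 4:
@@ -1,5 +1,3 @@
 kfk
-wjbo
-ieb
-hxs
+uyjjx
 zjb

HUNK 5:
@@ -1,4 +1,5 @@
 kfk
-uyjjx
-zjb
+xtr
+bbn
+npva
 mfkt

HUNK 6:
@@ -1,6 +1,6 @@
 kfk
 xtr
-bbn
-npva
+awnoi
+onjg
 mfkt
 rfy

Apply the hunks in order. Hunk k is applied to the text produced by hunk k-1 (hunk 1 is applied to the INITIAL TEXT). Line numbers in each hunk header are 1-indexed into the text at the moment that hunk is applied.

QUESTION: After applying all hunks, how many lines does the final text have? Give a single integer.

Answer: 6

Derivation:
Hunk 1: at line 3 remove [ehuc,cwom] add [cbl] -> 6 lines: kfk wjbo zhdzk cbl mfkt rfy
Hunk 2: at line 1 remove [zhdzk,cbl] add [ieb,kaa,ypgtq] -> 7 lines: kfk wjbo ieb kaa ypgtq mfkt rfy
Hunk 3: at line 3 remove [kaa,ypgtq] add [hxs,zjb] -> 7 lines: kfk wjbo ieb hxs zjb mfkt rfy
Hunk 4: at line 1 remove [wjbo,ieb,hxs] add [uyjjx] -> 5 lines: kfk uyjjx zjb mfkt rfy
Hunk 5: at line 1 remove [uyjjx,zjb] add [xtr,bbn,npva] -> 6 lines: kfk xtr bbn npva mfkt rfy
Hunk 6: at line 1 remove [bbn,npva] add [awnoi,onjg] -> 6 lines: kfk xtr awnoi onjg mfkt rfy
Final line count: 6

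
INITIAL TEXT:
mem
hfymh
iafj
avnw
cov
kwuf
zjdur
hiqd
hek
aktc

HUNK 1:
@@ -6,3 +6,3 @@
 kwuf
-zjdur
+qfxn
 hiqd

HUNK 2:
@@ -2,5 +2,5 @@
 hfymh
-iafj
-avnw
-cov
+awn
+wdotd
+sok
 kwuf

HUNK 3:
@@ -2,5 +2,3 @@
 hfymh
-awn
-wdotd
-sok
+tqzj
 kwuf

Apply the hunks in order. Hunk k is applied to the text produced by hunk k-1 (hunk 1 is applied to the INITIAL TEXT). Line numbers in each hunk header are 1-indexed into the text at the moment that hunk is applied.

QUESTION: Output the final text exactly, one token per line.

Answer: mem
hfymh
tqzj
kwuf
qfxn
hiqd
hek
aktc

Derivation:
Hunk 1: at line 6 remove [zjdur] add [qfxn] -> 10 lines: mem hfymh iafj avnw cov kwuf qfxn hiqd hek aktc
Hunk 2: at line 2 remove [iafj,avnw,cov] add [awn,wdotd,sok] -> 10 lines: mem hfymh awn wdotd sok kwuf qfxn hiqd hek aktc
Hunk 3: at line 2 remove [awn,wdotd,sok] add [tqzj] -> 8 lines: mem hfymh tqzj kwuf qfxn hiqd hek aktc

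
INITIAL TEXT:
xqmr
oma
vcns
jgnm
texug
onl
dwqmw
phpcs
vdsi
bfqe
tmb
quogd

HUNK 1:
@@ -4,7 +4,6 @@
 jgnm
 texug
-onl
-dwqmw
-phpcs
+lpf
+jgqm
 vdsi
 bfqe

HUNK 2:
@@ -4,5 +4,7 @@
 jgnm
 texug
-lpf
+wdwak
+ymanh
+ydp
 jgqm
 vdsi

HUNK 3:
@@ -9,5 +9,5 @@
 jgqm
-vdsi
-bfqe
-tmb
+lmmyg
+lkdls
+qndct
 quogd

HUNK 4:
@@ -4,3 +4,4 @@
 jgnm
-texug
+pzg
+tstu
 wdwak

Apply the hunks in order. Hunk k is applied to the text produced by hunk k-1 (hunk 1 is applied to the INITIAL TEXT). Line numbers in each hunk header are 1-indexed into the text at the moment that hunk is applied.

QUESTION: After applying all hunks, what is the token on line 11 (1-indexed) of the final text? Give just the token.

Hunk 1: at line 4 remove [onl,dwqmw,phpcs] add [lpf,jgqm] -> 11 lines: xqmr oma vcns jgnm texug lpf jgqm vdsi bfqe tmb quogd
Hunk 2: at line 4 remove [lpf] add [wdwak,ymanh,ydp] -> 13 lines: xqmr oma vcns jgnm texug wdwak ymanh ydp jgqm vdsi bfqe tmb quogd
Hunk 3: at line 9 remove [vdsi,bfqe,tmb] add [lmmyg,lkdls,qndct] -> 13 lines: xqmr oma vcns jgnm texug wdwak ymanh ydp jgqm lmmyg lkdls qndct quogd
Hunk 4: at line 4 remove [texug] add [pzg,tstu] -> 14 lines: xqmr oma vcns jgnm pzg tstu wdwak ymanh ydp jgqm lmmyg lkdls qndct quogd
Final line 11: lmmyg

Answer: lmmyg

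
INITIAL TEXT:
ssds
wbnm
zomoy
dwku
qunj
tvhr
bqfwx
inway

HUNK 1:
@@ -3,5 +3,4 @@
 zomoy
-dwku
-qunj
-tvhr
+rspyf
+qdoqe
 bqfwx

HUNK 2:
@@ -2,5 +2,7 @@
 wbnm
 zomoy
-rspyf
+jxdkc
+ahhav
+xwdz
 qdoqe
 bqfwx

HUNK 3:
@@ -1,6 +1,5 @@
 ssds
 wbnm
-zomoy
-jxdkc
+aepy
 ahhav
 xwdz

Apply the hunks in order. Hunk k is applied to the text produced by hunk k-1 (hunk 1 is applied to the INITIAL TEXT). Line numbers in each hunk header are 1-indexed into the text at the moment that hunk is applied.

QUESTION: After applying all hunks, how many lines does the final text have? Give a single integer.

Hunk 1: at line 3 remove [dwku,qunj,tvhr] add [rspyf,qdoqe] -> 7 lines: ssds wbnm zomoy rspyf qdoqe bqfwx inway
Hunk 2: at line 2 remove [rspyf] add [jxdkc,ahhav,xwdz] -> 9 lines: ssds wbnm zomoy jxdkc ahhav xwdz qdoqe bqfwx inway
Hunk 3: at line 1 remove [zomoy,jxdkc] add [aepy] -> 8 lines: ssds wbnm aepy ahhav xwdz qdoqe bqfwx inway
Final line count: 8

Answer: 8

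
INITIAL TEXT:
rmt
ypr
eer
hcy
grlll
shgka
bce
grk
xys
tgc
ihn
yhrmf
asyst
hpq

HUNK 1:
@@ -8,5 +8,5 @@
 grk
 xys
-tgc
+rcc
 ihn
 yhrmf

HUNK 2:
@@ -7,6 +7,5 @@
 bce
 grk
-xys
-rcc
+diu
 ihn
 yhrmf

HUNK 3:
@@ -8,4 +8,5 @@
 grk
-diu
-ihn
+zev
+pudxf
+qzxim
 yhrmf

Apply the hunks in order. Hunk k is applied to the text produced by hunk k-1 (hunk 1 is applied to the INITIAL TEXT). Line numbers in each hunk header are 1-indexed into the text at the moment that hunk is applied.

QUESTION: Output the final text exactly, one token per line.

Hunk 1: at line 8 remove [tgc] add [rcc] -> 14 lines: rmt ypr eer hcy grlll shgka bce grk xys rcc ihn yhrmf asyst hpq
Hunk 2: at line 7 remove [xys,rcc] add [diu] -> 13 lines: rmt ypr eer hcy grlll shgka bce grk diu ihn yhrmf asyst hpq
Hunk 3: at line 8 remove [diu,ihn] add [zev,pudxf,qzxim] -> 14 lines: rmt ypr eer hcy grlll shgka bce grk zev pudxf qzxim yhrmf asyst hpq

Answer: rmt
ypr
eer
hcy
grlll
shgka
bce
grk
zev
pudxf
qzxim
yhrmf
asyst
hpq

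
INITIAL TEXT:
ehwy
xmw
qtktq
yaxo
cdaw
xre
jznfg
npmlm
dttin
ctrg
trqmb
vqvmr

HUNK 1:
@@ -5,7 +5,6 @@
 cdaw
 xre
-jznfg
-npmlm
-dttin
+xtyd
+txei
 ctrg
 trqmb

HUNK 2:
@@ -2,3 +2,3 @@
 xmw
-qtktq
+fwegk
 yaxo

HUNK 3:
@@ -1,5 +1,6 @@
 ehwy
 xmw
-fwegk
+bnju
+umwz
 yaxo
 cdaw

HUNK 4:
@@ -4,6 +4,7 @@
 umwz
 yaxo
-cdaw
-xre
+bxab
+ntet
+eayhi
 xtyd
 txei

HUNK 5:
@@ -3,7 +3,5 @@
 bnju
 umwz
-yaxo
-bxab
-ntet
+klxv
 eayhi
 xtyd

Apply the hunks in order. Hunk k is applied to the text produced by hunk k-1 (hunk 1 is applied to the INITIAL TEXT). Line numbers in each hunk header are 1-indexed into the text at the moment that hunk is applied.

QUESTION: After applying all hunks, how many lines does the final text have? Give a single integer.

Hunk 1: at line 5 remove [jznfg,npmlm,dttin] add [xtyd,txei] -> 11 lines: ehwy xmw qtktq yaxo cdaw xre xtyd txei ctrg trqmb vqvmr
Hunk 2: at line 2 remove [qtktq] add [fwegk] -> 11 lines: ehwy xmw fwegk yaxo cdaw xre xtyd txei ctrg trqmb vqvmr
Hunk 3: at line 1 remove [fwegk] add [bnju,umwz] -> 12 lines: ehwy xmw bnju umwz yaxo cdaw xre xtyd txei ctrg trqmb vqvmr
Hunk 4: at line 4 remove [cdaw,xre] add [bxab,ntet,eayhi] -> 13 lines: ehwy xmw bnju umwz yaxo bxab ntet eayhi xtyd txei ctrg trqmb vqvmr
Hunk 5: at line 3 remove [yaxo,bxab,ntet] add [klxv] -> 11 lines: ehwy xmw bnju umwz klxv eayhi xtyd txei ctrg trqmb vqvmr
Final line count: 11

Answer: 11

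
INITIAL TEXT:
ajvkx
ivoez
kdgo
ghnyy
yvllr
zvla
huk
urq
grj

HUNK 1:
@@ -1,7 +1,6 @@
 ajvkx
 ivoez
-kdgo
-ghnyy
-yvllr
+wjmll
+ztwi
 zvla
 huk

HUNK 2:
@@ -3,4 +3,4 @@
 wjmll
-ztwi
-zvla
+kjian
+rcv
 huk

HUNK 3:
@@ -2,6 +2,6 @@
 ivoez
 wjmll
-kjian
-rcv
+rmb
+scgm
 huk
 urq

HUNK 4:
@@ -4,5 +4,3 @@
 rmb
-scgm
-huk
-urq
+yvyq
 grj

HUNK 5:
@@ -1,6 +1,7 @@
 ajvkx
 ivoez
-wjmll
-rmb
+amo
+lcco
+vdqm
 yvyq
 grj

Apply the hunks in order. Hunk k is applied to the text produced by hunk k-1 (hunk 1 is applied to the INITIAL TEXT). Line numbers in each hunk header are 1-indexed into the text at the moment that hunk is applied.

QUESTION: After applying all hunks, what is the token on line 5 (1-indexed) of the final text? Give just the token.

Hunk 1: at line 1 remove [kdgo,ghnyy,yvllr] add [wjmll,ztwi] -> 8 lines: ajvkx ivoez wjmll ztwi zvla huk urq grj
Hunk 2: at line 3 remove [ztwi,zvla] add [kjian,rcv] -> 8 lines: ajvkx ivoez wjmll kjian rcv huk urq grj
Hunk 3: at line 2 remove [kjian,rcv] add [rmb,scgm] -> 8 lines: ajvkx ivoez wjmll rmb scgm huk urq grj
Hunk 4: at line 4 remove [scgm,huk,urq] add [yvyq] -> 6 lines: ajvkx ivoez wjmll rmb yvyq grj
Hunk 5: at line 1 remove [wjmll,rmb] add [amo,lcco,vdqm] -> 7 lines: ajvkx ivoez amo lcco vdqm yvyq grj
Final line 5: vdqm

Answer: vdqm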